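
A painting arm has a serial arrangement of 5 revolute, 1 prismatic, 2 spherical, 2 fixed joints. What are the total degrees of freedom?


Given: serial robot with 5 revolute, 1 prismatic, 2 spherical, 2 fixed joints
DOF contribution per joint type: revolute=1, prismatic=1, spherical=3, fixed=0
DOF = 5*1 + 1*1 + 2*3 + 2*0
DOF = 12

12


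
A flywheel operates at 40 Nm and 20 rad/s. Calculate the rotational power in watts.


Given: tau = 40 Nm, omega = 20 rad/s
Using P = tau * omega
P = 40 * 20
P = 800 W

800 W


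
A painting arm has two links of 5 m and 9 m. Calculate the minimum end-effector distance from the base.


Given: L1 = 5 m, L2 = 9 m
For a 2-link planar arm, min reach = |L1 - L2| (second link folded back)
Min reach = |5 - 9|
Min reach = 4 m

4 m


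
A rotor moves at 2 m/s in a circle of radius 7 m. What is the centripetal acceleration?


Given: v = 2 m/s, r = 7 m
Using a_c = v^2 / r
a_c = 2^2 / 7
a_c = 4 / 7
a_c = 4/7 m/s^2

4/7 m/s^2


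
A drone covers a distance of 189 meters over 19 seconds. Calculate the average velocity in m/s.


Given: distance d = 189 m, time t = 19 s
Using v = d / t
v = 189 / 19
v = 189/19 m/s

189/19 m/s


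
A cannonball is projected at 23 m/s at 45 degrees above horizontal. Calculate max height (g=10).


Given: v0 = 23 m/s, theta = 45 deg, g = 10 m/s^2
sin^2(45) = 1/2
Using H = v0^2 * sin^2(theta) / (2*g)
H = 23^2 * 1/2 / (2*10)
H = 529 * 1/2 / 20
H = 529/2 / 20
H = 529/40 m

529/40 m


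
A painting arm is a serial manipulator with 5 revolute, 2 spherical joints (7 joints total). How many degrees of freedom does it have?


Given: serial robot with 5 revolute, 2 spherical joints
DOF contribution per joint type: revolute=1, prismatic=1, spherical=3, fixed=0
DOF = 5*1 + 2*3
DOF = 11

11


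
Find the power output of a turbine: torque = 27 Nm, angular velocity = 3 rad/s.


Given: tau = 27 Nm, omega = 3 rad/s
Using P = tau * omega
P = 27 * 3
P = 81 W

81 W


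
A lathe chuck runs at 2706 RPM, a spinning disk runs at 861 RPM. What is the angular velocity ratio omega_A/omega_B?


Given: RPM_A = 2706, RPM_B = 861
omega = 2*pi*RPM/60, so omega_A/omega_B = RPM_A / RPM_B
omega_A/omega_B = 2706 / 861
omega_A/omega_B = 22/7

22/7


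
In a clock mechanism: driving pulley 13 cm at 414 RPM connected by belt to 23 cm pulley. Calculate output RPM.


Given: D1 = 13 cm, w1 = 414 RPM, D2 = 23 cm
Using D1*w1 = D2*w2
w2 = D1*w1 / D2
w2 = 13*414 / 23
w2 = 5382 / 23
w2 = 234 RPM

234 RPM


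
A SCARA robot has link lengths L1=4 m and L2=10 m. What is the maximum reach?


Given: L1 = 4 m, L2 = 10 m
For a 2-link planar arm, max reach = L1 + L2 (fully extended)
Max reach = 4 + 10
Max reach = 14 m

14 m


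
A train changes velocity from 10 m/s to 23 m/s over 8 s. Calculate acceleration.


Given: initial velocity v0 = 10 m/s, final velocity v = 23 m/s, time t = 8 s
Using a = (v - v0) / t
a = (23 - 10) / 8
a = 13 / 8
a = 13/8 m/s^2

13/8 m/s^2


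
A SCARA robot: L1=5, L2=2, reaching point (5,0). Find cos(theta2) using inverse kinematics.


Given: L1 = 5, L2 = 2, target (x, y) = (5, 0)
Using cos(theta2) = (x^2 + y^2 - L1^2 - L2^2) / (2*L1*L2)
x^2 + y^2 = 5^2 + 0 = 25
L1^2 + L2^2 = 25 + 4 = 29
Numerator = 25 - 29 = -4
Denominator = 2*5*2 = 20
cos(theta2) = -4/20 = -1/5

-1/5


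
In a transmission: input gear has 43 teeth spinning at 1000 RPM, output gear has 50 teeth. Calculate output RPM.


Given: N1 = 43 teeth, w1 = 1000 RPM, N2 = 50 teeth
Using N1*w1 = N2*w2
w2 = N1*w1 / N2
w2 = 43*1000 / 50
w2 = 43000 / 50
w2 = 860 RPM

860 RPM


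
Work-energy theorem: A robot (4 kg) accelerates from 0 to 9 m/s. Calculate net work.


Given: m = 4 kg, v0 = 0 m/s, v = 9 m/s
Using W = (1/2)*m*(v^2 - v0^2)
v^2 = 9^2 = 81
v0^2 = 0^2 = 0
v^2 - v0^2 = 81 - 0 = 81
W = (1/2)*4*81 = 162 J

162 J


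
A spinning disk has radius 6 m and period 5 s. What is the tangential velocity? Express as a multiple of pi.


Given: radius r = 6 m, period T = 5 s
Using v = 2*pi*r / T
v = 2*pi*6 / 5
v = 12*pi / 5
v = 12/5*pi m/s

12/5*pi m/s


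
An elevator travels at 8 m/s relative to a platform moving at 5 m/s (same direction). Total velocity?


Given: object velocity = 8 m/s, platform velocity = 5 m/s (same direction)
Using classical velocity addition: v_total = v_object + v_platform
v_total = 8 + 5
v_total = 13 m/s

13 m/s


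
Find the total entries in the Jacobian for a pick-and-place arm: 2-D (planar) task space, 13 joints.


Given: task space dimension = 2, joints = 13
Jacobian is a 2 x 13 matrix
Total entries = rows * columns
Total = 2 * 13
Total = 26

26


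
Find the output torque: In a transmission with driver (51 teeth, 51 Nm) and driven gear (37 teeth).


Given: N1 = 51, N2 = 37, T1 = 51 Nm
Using T2/T1 = N2/N1
T2 = T1 * N2 / N1
T2 = 51 * 37 / 51
T2 = 1887 / 51
T2 = 37 Nm

37 Nm


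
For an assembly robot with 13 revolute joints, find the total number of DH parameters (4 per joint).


Given: 13 joints, 4 DH parameters per joint (d, theta, a, alpha)
Total DH parameters = number_of_joints * 4
Total = 13 * 4
Total = 52

52


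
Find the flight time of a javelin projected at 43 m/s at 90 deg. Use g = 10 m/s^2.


Given: v0 = 43 m/s, theta = 90 deg, g = 10 m/s^2
sin(90) = 1
Using T = 2*v0*sin(theta) / g
T = 2*43*1 / 10
T = 86 / 10
T = 43/5 s

43/5 s


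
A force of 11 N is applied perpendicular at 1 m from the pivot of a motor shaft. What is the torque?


Given: F = 11 N, r = 1 m, angle = 90 deg (perpendicular)
Using tau = F * r * sin(90)
sin(90) = 1
tau = 11 * 1 * 1
tau = 11 Nm

11 Nm


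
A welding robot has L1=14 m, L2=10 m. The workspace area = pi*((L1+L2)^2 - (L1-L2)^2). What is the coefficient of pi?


Given: L1 = 14, L2 = 10
(L1+L2)^2 = (24)^2 = 576
(L1-L2)^2 = (4)^2 = 16
Difference = 576 - 16 = 560
This equals 4*L1*L2 = 4*14*10 = 560
Workspace area = 560*pi

560


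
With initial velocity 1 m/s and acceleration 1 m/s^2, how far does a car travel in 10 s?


Given: v0 = 1 m/s, a = 1 m/s^2, t = 10 s
Using s = v0*t + (1/2)*a*t^2
s = 1*10 + (1/2)*1*10^2
s = 10 + (1/2)*100
s = 10 + 50
s = 60

60 m


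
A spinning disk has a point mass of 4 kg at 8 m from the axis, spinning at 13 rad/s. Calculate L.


Given: m = 4 kg, r = 8 m, omega = 13 rad/s
For a point mass: I = m*r^2
I = 4*8^2 = 4*64 = 256
L = I*omega = 256*13
L = 3328 kg*m^2/s

3328 kg*m^2/s


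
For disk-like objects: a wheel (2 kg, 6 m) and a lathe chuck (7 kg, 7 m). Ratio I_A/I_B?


Given: M1=2 kg, R1=6 m, M2=7 kg, R2=7 m
For a disk: I = (1/2)*M*R^2, so I_A/I_B = (M1*R1^2)/(M2*R2^2)
M1*R1^2 = 2*36 = 72
M2*R2^2 = 7*49 = 343
I_A/I_B = 72/343 = 72/343

72/343


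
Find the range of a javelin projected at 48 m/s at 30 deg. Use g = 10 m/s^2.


Given: v0 = 48 m/s, theta = 30 deg, g = 10 m/s^2
sin(2*30) = sin(60) = sqrt(3)/2
Using R = v0^2 * sin(2*theta) / g
R = 48^2 * (sqrt(3)/2) / 10
R = 2304 * sqrt(3) / 20
R = 576/5*sqrt(3) m

576/5*sqrt(3) m


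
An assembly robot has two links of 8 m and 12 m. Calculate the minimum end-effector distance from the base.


Given: L1 = 8 m, L2 = 12 m
For a 2-link planar arm, min reach = |L1 - L2| (second link folded back)
Min reach = |8 - 12|
Min reach = 4 m

4 m


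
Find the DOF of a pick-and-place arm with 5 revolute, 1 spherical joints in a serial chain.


Given: serial robot with 5 revolute, 1 spherical joints
DOF contribution per joint type: revolute=1, prismatic=1, spherical=3, fixed=0
DOF = 5*1 + 1*3
DOF = 8

8


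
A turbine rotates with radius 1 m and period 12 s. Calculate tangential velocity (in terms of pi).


Given: radius r = 1 m, period T = 12 s
Using v = 2*pi*r / T
v = 2*pi*1 / 12
v = 2*pi / 12
v = 1/6*pi m/s

1/6*pi m/s


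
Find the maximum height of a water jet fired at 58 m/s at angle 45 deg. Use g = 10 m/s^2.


Given: v0 = 58 m/s, theta = 45 deg, g = 10 m/s^2
sin^2(45) = 1/2
Using H = v0^2 * sin^2(theta) / (2*g)
H = 58^2 * 1/2 / (2*10)
H = 3364 * 1/2 / 20
H = 1682 / 20
H = 841/10 m

841/10 m


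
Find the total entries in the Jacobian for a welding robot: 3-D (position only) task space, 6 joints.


Given: task space dimension = 3, joints = 6
Jacobian is a 3 x 6 matrix
Total entries = rows * columns
Total = 3 * 6
Total = 18

18


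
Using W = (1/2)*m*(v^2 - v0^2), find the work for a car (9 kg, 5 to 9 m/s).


Given: m = 9 kg, v0 = 5 m/s, v = 9 m/s
Using W = (1/2)*m*(v^2 - v0^2)
v^2 = 9^2 = 81
v0^2 = 5^2 = 25
v^2 - v0^2 = 81 - 25 = 56
W = (1/2)*9*56 = 252 J

252 J


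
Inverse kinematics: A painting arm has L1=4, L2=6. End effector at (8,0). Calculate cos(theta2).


Given: L1 = 4, L2 = 6, target (x, y) = (8, 0)
Using cos(theta2) = (x^2 + y^2 - L1^2 - L2^2) / (2*L1*L2)
x^2 + y^2 = 8^2 + 0 = 64
L1^2 + L2^2 = 16 + 36 = 52
Numerator = 64 - 52 = 12
Denominator = 2*4*6 = 48
cos(theta2) = 12/48 = 1/4

1/4


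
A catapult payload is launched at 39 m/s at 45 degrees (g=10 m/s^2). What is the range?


Given: v0 = 39 m/s, theta = 45 deg, g = 10 m/s^2
sin(2*45) = sin(90) = 1
Using R = v0^2 * sin(2*theta) / g
R = 39^2 * 1 / 10
R = 1521 / 10
R = 1521/10 m

1521/10 m


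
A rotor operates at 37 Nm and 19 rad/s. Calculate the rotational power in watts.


Given: tau = 37 Nm, omega = 19 rad/s
Using P = tau * omega
P = 37 * 19
P = 703 W

703 W


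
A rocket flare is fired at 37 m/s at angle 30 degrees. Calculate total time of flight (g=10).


Given: v0 = 37 m/s, theta = 30 deg, g = 10 m/s^2
sin(30) = 1/2
Using T = 2*v0*sin(theta) / g
T = 2*37*1/2 / 10
T = 37 / 10
T = 37/10 s

37/10 s


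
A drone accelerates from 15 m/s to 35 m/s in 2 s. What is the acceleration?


Given: initial velocity v0 = 15 m/s, final velocity v = 35 m/s, time t = 2 s
Using a = (v - v0) / t
a = (35 - 15) / 2
a = 20 / 2
a = 10 m/s^2

10 m/s^2


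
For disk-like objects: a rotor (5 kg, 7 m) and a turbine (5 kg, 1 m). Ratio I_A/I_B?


Given: M1=5 kg, R1=7 m, M2=5 kg, R2=1 m
For a disk: I = (1/2)*M*R^2, so I_A/I_B = (M1*R1^2)/(M2*R2^2)
M1*R1^2 = 5*49 = 245
M2*R2^2 = 5*1 = 5
I_A/I_B = 245/5 = 49

49


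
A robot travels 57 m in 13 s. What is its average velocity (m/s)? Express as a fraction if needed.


Given: distance d = 57 m, time t = 13 s
Using v = d / t
v = 57 / 13
v = 57/13 m/s

57/13 m/s


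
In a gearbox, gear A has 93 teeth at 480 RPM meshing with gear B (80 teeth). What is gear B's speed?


Given: N1 = 93 teeth, w1 = 480 RPM, N2 = 80 teeth
Using N1*w1 = N2*w2
w2 = N1*w1 / N2
w2 = 93*480 / 80
w2 = 44640 / 80
w2 = 558 RPM

558 RPM


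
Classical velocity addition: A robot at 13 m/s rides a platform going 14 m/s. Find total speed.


Given: object velocity = 13 m/s, platform velocity = 14 m/s (same direction)
Using classical velocity addition: v_total = v_object + v_platform
v_total = 13 + 14
v_total = 27 m/s

27 m/s


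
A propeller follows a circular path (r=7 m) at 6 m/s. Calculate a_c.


Given: v = 6 m/s, r = 7 m
Using a_c = v^2 / r
a_c = 6^2 / 7
a_c = 36 / 7
a_c = 36/7 m/s^2

36/7 m/s^2


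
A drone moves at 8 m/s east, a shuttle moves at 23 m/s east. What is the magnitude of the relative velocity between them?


Given: v_A = 8 m/s east, v_B = 23 m/s east
Both move in the same direction; relative speed = |v_A - v_B|
|8 - 23| = |-15|
= 15 m/s

15 m/s


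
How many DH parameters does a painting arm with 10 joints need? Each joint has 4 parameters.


Given: 10 joints, 4 DH parameters per joint (d, theta, a, alpha)
Total DH parameters = number_of_joints * 4
Total = 10 * 4
Total = 40

40


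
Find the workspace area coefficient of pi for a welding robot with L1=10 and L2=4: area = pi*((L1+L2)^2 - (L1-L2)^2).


Given: L1 = 10, L2 = 4
(L1+L2)^2 = (14)^2 = 196
(L1-L2)^2 = (6)^2 = 36
Difference = 196 - 36 = 160
This equals 4*L1*L2 = 4*10*4 = 160
Workspace area = 160*pi

160


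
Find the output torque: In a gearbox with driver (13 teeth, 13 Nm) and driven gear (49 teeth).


Given: N1 = 13, N2 = 49, T1 = 13 Nm
Using T2/T1 = N2/N1
T2 = T1 * N2 / N1
T2 = 13 * 49 / 13
T2 = 637 / 13
T2 = 49 Nm

49 Nm


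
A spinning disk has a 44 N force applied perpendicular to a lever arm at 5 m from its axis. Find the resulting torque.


Given: F = 44 N, r = 5 m, angle = 90 deg (perpendicular)
Using tau = F * r * sin(90)
sin(90) = 1
tau = 44 * 5 * 1
tau = 220 Nm

220 Nm


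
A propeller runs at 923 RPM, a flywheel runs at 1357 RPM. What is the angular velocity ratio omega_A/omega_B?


Given: RPM_A = 923, RPM_B = 1357
omega = 2*pi*RPM/60, so omega_A/omega_B = RPM_A / RPM_B
omega_A/omega_B = 923 / 1357
omega_A/omega_B = 923/1357

923/1357


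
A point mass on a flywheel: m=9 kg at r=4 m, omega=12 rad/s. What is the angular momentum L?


Given: m = 9 kg, r = 4 m, omega = 12 rad/s
For a point mass: I = m*r^2
I = 9*4^2 = 9*16 = 144
L = I*omega = 144*12
L = 1728 kg*m^2/s

1728 kg*m^2/s


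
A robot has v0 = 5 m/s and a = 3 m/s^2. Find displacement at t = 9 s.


Given: v0 = 5 m/s, a = 3 m/s^2, t = 9 s
Using s = v0*t + (1/2)*a*t^2
s = 5*9 + (1/2)*3*9^2
s = 45 + (1/2)*243
s = 45 + 243/2
s = 333/2

333/2 m


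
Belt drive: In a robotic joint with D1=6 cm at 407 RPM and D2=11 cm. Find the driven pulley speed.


Given: D1 = 6 cm, w1 = 407 RPM, D2 = 11 cm
Using D1*w1 = D2*w2
w2 = D1*w1 / D2
w2 = 6*407 / 11
w2 = 2442 / 11
w2 = 222 RPM

222 RPM


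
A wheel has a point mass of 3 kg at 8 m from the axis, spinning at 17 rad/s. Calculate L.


Given: m = 3 kg, r = 8 m, omega = 17 rad/s
For a point mass: I = m*r^2
I = 3*8^2 = 3*64 = 192
L = I*omega = 192*17
L = 3264 kg*m^2/s

3264 kg*m^2/s


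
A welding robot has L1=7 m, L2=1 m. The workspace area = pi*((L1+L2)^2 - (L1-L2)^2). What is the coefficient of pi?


Given: L1 = 7, L2 = 1
(L1+L2)^2 = (8)^2 = 64
(L1-L2)^2 = (6)^2 = 36
Difference = 64 - 36 = 28
This equals 4*L1*L2 = 4*7*1 = 28
Workspace area = 28*pi

28


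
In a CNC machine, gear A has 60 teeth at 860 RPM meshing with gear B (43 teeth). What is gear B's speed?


Given: N1 = 60 teeth, w1 = 860 RPM, N2 = 43 teeth
Using N1*w1 = N2*w2
w2 = N1*w1 / N2
w2 = 60*860 / 43
w2 = 51600 / 43
w2 = 1200 RPM

1200 RPM


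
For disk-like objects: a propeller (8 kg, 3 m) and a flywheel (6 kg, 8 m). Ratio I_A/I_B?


Given: M1=8 kg, R1=3 m, M2=6 kg, R2=8 m
For a disk: I = (1/2)*M*R^2, so I_A/I_B = (M1*R1^2)/(M2*R2^2)
M1*R1^2 = 8*9 = 72
M2*R2^2 = 6*64 = 384
I_A/I_B = 72/384 = 3/16

3/16


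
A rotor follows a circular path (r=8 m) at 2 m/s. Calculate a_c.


Given: v = 2 m/s, r = 8 m
Using a_c = v^2 / r
a_c = 2^2 / 8
a_c = 4 / 8
a_c = 1/2 m/s^2

1/2 m/s^2


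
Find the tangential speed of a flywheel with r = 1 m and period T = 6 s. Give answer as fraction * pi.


Given: radius r = 1 m, period T = 6 s
Using v = 2*pi*r / T
v = 2*pi*1 / 6
v = 2*pi / 6
v = 1/3*pi m/s

1/3*pi m/s


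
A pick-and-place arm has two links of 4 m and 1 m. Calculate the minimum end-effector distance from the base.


Given: L1 = 4 m, L2 = 1 m
For a 2-link planar arm, min reach = |L1 - L2| (second link folded back)
Min reach = |4 - 1|
Min reach = 3 m

3 m


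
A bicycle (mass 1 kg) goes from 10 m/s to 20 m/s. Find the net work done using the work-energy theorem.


Given: m = 1 kg, v0 = 10 m/s, v = 20 m/s
Using W = (1/2)*m*(v^2 - v0^2)
v^2 = 20^2 = 400
v0^2 = 10^2 = 100
v^2 - v0^2 = 400 - 100 = 300
W = (1/2)*1*300 = 150 J

150 J


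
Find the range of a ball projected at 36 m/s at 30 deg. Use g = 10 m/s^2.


Given: v0 = 36 m/s, theta = 30 deg, g = 10 m/s^2
sin(2*30) = sin(60) = sqrt(3)/2
Using R = v0^2 * sin(2*theta) / g
R = 36^2 * (sqrt(3)/2) / 10
R = 1296 * sqrt(3) / 20
R = 324/5*sqrt(3) m

324/5*sqrt(3) m


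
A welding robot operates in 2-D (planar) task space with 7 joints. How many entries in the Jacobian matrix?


Given: task space dimension = 2, joints = 7
Jacobian is a 2 x 7 matrix
Total entries = rows * columns
Total = 2 * 7
Total = 14

14


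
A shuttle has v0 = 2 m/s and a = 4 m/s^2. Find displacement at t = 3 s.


Given: v0 = 2 m/s, a = 4 m/s^2, t = 3 s
Using s = v0*t + (1/2)*a*t^2
s = 2*3 + (1/2)*4*3^2
s = 6 + (1/2)*36
s = 6 + 18
s = 24

24 m


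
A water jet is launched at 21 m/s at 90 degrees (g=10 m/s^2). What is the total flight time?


Given: v0 = 21 m/s, theta = 90 deg, g = 10 m/s^2
sin(90) = 1
Using T = 2*v0*sin(theta) / g
T = 2*21*1 / 10
T = 42 / 10
T = 21/5 s

21/5 s


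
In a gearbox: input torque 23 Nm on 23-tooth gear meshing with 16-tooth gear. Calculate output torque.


Given: N1 = 23, N2 = 16, T1 = 23 Nm
Using T2/T1 = N2/N1
T2 = T1 * N2 / N1
T2 = 23 * 16 / 23
T2 = 368 / 23
T2 = 16 Nm

16 Nm


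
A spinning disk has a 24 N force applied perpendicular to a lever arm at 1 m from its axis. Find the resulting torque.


Given: F = 24 N, r = 1 m, angle = 90 deg (perpendicular)
Using tau = F * r * sin(90)
sin(90) = 1
tau = 24 * 1 * 1
tau = 24 Nm

24 Nm


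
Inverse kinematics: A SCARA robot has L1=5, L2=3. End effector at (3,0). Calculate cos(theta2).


Given: L1 = 5, L2 = 3, target (x, y) = (3, 0)
Using cos(theta2) = (x^2 + y^2 - L1^2 - L2^2) / (2*L1*L2)
x^2 + y^2 = 3^2 + 0 = 9
L1^2 + L2^2 = 25 + 9 = 34
Numerator = 9 - 34 = -25
Denominator = 2*5*3 = 30
cos(theta2) = -25/30 = -5/6

-5/6


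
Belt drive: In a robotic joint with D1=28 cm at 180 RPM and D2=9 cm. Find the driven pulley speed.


Given: D1 = 28 cm, w1 = 180 RPM, D2 = 9 cm
Using D1*w1 = D2*w2
w2 = D1*w1 / D2
w2 = 28*180 / 9
w2 = 5040 / 9
w2 = 560 RPM

560 RPM


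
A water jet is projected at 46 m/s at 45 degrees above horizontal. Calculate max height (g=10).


Given: v0 = 46 m/s, theta = 45 deg, g = 10 m/s^2
sin^2(45) = 1/2
Using H = v0^2 * sin^2(theta) / (2*g)
H = 46^2 * 1/2 / (2*10)
H = 2116 * 1/2 / 20
H = 1058 / 20
H = 529/10 m

529/10 m


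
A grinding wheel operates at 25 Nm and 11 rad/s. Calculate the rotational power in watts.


Given: tau = 25 Nm, omega = 11 rad/s
Using P = tau * omega
P = 25 * 11
P = 275 W

275 W


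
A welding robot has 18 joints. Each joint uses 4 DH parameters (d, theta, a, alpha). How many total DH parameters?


Given: 18 joints, 4 DH parameters per joint (d, theta, a, alpha)
Total DH parameters = number_of_joints * 4
Total = 18 * 4
Total = 72

72


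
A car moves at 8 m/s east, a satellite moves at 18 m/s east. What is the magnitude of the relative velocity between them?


Given: v_A = 8 m/s east, v_B = 18 m/s east
Both move in the same direction; relative speed = |v_A - v_B|
|8 - 18| = |-10|
= 10 m/s

10 m/s


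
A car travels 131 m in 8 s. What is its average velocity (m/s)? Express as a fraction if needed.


Given: distance d = 131 m, time t = 8 s
Using v = d / t
v = 131 / 8
v = 131/8 m/s

131/8 m/s


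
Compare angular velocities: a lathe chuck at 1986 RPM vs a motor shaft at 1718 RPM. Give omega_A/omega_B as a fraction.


Given: RPM_A = 1986, RPM_B = 1718
omega = 2*pi*RPM/60, so omega_A/omega_B = RPM_A / RPM_B
omega_A/omega_B = 1986 / 1718
omega_A/omega_B = 993/859

993/859


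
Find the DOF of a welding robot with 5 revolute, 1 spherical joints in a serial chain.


Given: serial robot with 5 revolute, 1 spherical joints
DOF contribution per joint type: revolute=1, prismatic=1, spherical=3, fixed=0
DOF = 5*1 + 1*3
DOF = 8

8


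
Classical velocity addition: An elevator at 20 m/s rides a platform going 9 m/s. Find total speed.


Given: object velocity = 20 m/s, platform velocity = 9 m/s (same direction)
Using classical velocity addition: v_total = v_object + v_platform
v_total = 20 + 9
v_total = 29 m/s

29 m/s


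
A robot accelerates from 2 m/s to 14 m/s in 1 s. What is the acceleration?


Given: initial velocity v0 = 2 m/s, final velocity v = 14 m/s, time t = 1 s
Using a = (v - v0) / t
a = (14 - 2) / 1
a = 12 / 1
a = 12 m/s^2

12 m/s^2


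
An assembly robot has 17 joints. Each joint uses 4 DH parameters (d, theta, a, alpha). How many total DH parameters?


Given: 17 joints, 4 DH parameters per joint (d, theta, a, alpha)
Total DH parameters = number_of_joints * 4
Total = 17 * 4
Total = 68

68


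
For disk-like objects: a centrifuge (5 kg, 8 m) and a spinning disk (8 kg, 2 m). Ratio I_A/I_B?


Given: M1=5 kg, R1=8 m, M2=8 kg, R2=2 m
For a disk: I = (1/2)*M*R^2, so I_A/I_B = (M1*R1^2)/(M2*R2^2)
M1*R1^2 = 5*64 = 320
M2*R2^2 = 8*4 = 32
I_A/I_B = 320/32 = 10

10


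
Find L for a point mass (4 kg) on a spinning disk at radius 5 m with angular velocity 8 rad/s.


Given: m = 4 kg, r = 5 m, omega = 8 rad/s
For a point mass: I = m*r^2
I = 4*5^2 = 4*25 = 100
L = I*omega = 100*8
L = 800 kg*m^2/s

800 kg*m^2/s


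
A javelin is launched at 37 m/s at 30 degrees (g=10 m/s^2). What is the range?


Given: v0 = 37 m/s, theta = 30 deg, g = 10 m/s^2
sin(2*30) = sin(60) = sqrt(3)/2
Using R = v0^2 * sin(2*theta) / g
R = 37^2 * (sqrt(3)/2) / 10
R = 1369 * sqrt(3) / 20
R = 1369/20*sqrt(3) m

1369/20*sqrt(3) m


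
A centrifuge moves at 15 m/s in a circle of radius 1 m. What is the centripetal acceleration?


Given: v = 15 m/s, r = 1 m
Using a_c = v^2 / r
a_c = 15^2 / 1
a_c = 225 / 1
a_c = 225 m/s^2

225 m/s^2


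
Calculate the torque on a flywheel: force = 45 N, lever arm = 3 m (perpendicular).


Given: F = 45 N, r = 3 m, angle = 90 deg (perpendicular)
Using tau = F * r * sin(90)
sin(90) = 1
tau = 45 * 3 * 1
tau = 135 Nm

135 Nm


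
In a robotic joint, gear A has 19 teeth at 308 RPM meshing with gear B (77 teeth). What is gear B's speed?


Given: N1 = 19 teeth, w1 = 308 RPM, N2 = 77 teeth
Using N1*w1 = N2*w2
w2 = N1*w1 / N2
w2 = 19*308 / 77
w2 = 5852 / 77
w2 = 76 RPM

76 RPM


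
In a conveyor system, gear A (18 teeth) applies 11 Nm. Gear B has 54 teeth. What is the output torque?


Given: N1 = 18, N2 = 54, T1 = 11 Nm
Using T2/T1 = N2/N1
T2 = T1 * N2 / N1
T2 = 11 * 54 / 18
T2 = 594 / 18
T2 = 33 Nm

33 Nm


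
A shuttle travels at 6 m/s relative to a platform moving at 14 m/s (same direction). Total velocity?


Given: object velocity = 6 m/s, platform velocity = 14 m/s (same direction)
Using classical velocity addition: v_total = v_object + v_platform
v_total = 6 + 14
v_total = 20 m/s

20 m/s


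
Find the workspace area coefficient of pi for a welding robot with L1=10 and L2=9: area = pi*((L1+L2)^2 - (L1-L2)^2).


Given: L1 = 10, L2 = 9
(L1+L2)^2 = (19)^2 = 361
(L1-L2)^2 = (1)^2 = 1
Difference = 361 - 1 = 360
This equals 4*L1*L2 = 4*10*9 = 360
Workspace area = 360*pi

360


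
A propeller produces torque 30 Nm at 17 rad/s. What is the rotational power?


Given: tau = 30 Nm, omega = 17 rad/s
Using P = tau * omega
P = 30 * 17
P = 510 W

510 W


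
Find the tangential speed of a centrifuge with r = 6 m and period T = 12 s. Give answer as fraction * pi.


Given: radius r = 6 m, period T = 12 s
Using v = 2*pi*r / T
v = 2*pi*6 / 12
v = 12*pi / 12
v = 1*pi m/s

1*pi m/s


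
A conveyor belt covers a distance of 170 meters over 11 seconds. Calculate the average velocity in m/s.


Given: distance d = 170 m, time t = 11 s
Using v = d / t
v = 170 / 11
v = 170/11 m/s

170/11 m/s


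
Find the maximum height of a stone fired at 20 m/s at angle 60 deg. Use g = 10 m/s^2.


Given: v0 = 20 m/s, theta = 60 deg, g = 10 m/s^2
sin^2(60) = 3/4
Using H = v0^2 * sin^2(theta) / (2*g)
H = 20^2 * 3/4 / (2*10)
H = 400 * 3/4 / 20
H = 300 / 20
H = 15 m

15 m


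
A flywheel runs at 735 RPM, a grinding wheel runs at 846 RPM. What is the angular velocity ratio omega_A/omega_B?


Given: RPM_A = 735, RPM_B = 846
omega = 2*pi*RPM/60, so omega_A/omega_B = RPM_A / RPM_B
omega_A/omega_B = 735 / 846
omega_A/omega_B = 245/282

245/282


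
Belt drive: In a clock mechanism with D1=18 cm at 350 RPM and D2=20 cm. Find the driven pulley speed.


Given: D1 = 18 cm, w1 = 350 RPM, D2 = 20 cm
Using D1*w1 = D2*w2
w2 = D1*w1 / D2
w2 = 18*350 / 20
w2 = 6300 / 20
w2 = 315 RPM

315 RPM


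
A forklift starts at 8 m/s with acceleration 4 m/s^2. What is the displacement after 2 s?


Given: v0 = 8 m/s, a = 4 m/s^2, t = 2 s
Using s = v0*t + (1/2)*a*t^2
s = 8*2 + (1/2)*4*2^2
s = 16 + (1/2)*16
s = 16 + 8
s = 24

24 m


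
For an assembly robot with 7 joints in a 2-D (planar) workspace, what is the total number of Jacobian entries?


Given: task space dimension = 2, joints = 7
Jacobian is a 2 x 7 matrix
Total entries = rows * columns
Total = 2 * 7
Total = 14

14


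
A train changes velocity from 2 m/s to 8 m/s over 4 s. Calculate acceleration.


Given: initial velocity v0 = 2 m/s, final velocity v = 8 m/s, time t = 4 s
Using a = (v - v0) / t
a = (8 - 2) / 4
a = 6 / 4
a = 3/2 m/s^2

3/2 m/s^2


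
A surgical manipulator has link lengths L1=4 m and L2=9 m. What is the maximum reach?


Given: L1 = 4 m, L2 = 9 m
For a 2-link planar arm, max reach = L1 + L2 (fully extended)
Max reach = 4 + 9
Max reach = 13 m

13 m


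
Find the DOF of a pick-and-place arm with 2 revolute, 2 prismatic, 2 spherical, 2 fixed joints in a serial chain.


Given: serial robot with 2 revolute, 2 prismatic, 2 spherical, 2 fixed joints
DOF contribution per joint type: revolute=1, prismatic=1, spherical=3, fixed=0
DOF = 2*1 + 2*1 + 2*3 + 2*0
DOF = 10

10


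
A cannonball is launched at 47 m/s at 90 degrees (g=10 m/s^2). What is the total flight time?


Given: v0 = 47 m/s, theta = 90 deg, g = 10 m/s^2
sin(90) = 1
Using T = 2*v0*sin(theta) / g
T = 2*47*1 / 10
T = 94 / 10
T = 47/5 s

47/5 s


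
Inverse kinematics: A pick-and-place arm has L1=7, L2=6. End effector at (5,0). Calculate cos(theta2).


Given: L1 = 7, L2 = 6, target (x, y) = (5, 0)
Using cos(theta2) = (x^2 + y^2 - L1^2 - L2^2) / (2*L1*L2)
x^2 + y^2 = 5^2 + 0 = 25
L1^2 + L2^2 = 49 + 36 = 85
Numerator = 25 - 85 = -60
Denominator = 2*7*6 = 84
cos(theta2) = -60/84 = -5/7

-5/7


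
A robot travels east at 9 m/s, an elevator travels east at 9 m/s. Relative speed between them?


Given: v_A = 9 m/s east, v_B = 9 m/s east
Both move in the same direction; relative speed = |v_A - v_B|
|9 - 9| = |0|
= 0 m/s

0 m/s


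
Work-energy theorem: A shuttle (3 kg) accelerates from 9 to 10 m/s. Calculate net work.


Given: m = 3 kg, v0 = 9 m/s, v = 10 m/s
Using W = (1/2)*m*(v^2 - v0^2)
v^2 = 10^2 = 100
v0^2 = 9^2 = 81
v^2 - v0^2 = 100 - 81 = 19
W = (1/2)*3*19 = 57/2 J

57/2 J


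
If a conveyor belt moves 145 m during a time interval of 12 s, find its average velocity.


Given: distance d = 145 m, time t = 12 s
Using v = d / t
v = 145 / 12
v = 145/12 m/s

145/12 m/s


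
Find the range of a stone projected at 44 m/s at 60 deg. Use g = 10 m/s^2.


Given: v0 = 44 m/s, theta = 60 deg, g = 10 m/s^2
sin(2*60) = sin(120) = sqrt(3)/2
Using R = v0^2 * sin(2*theta) / g
R = 44^2 * (sqrt(3)/2) / 10
R = 1936 * sqrt(3) / 20
R = 484/5*sqrt(3) m

484/5*sqrt(3) m


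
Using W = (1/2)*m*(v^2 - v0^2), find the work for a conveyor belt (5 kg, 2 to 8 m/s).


Given: m = 5 kg, v0 = 2 m/s, v = 8 m/s
Using W = (1/2)*m*(v^2 - v0^2)
v^2 = 8^2 = 64
v0^2 = 2^2 = 4
v^2 - v0^2 = 64 - 4 = 60
W = (1/2)*5*60 = 150 J

150 J


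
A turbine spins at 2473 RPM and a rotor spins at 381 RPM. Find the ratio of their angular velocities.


Given: RPM_A = 2473, RPM_B = 381
omega = 2*pi*RPM/60, so omega_A/omega_B = RPM_A / RPM_B
omega_A/omega_B = 2473 / 381
omega_A/omega_B = 2473/381

2473/381


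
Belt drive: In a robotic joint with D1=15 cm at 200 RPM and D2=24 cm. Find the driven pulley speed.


Given: D1 = 15 cm, w1 = 200 RPM, D2 = 24 cm
Using D1*w1 = D2*w2
w2 = D1*w1 / D2
w2 = 15*200 / 24
w2 = 3000 / 24
w2 = 125 RPM

125 RPM


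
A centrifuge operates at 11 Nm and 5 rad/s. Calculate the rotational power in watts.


Given: tau = 11 Nm, omega = 5 rad/s
Using P = tau * omega
P = 11 * 5
P = 55 W

55 W


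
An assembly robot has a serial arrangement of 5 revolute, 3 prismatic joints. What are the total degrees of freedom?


Given: serial robot with 5 revolute, 3 prismatic joints
DOF contribution per joint type: revolute=1, prismatic=1, spherical=3, fixed=0
DOF = 5*1 + 3*1
DOF = 8

8


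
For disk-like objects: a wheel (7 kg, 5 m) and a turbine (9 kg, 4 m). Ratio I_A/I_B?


Given: M1=7 kg, R1=5 m, M2=9 kg, R2=4 m
For a disk: I = (1/2)*M*R^2, so I_A/I_B = (M1*R1^2)/(M2*R2^2)
M1*R1^2 = 7*25 = 175
M2*R2^2 = 9*16 = 144
I_A/I_B = 175/144 = 175/144

175/144


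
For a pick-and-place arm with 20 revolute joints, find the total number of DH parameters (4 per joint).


Given: 20 joints, 4 DH parameters per joint (d, theta, a, alpha)
Total DH parameters = number_of_joints * 4
Total = 20 * 4
Total = 80

80


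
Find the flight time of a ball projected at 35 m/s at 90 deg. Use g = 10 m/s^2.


Given: v0 = 35 m/s, theta = 90 deg, g = 10 m/s^2
sin(90) = 1
Using T = 2*v0*sin(theta) / g
T = 2*35*1 / 10
T = 70 / 10
T = 7 s

7 s


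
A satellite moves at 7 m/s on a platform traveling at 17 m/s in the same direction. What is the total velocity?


Given: object velocity = 7 m/s, platform velocity = 17 m/s (same direction)
Using classical velocity addition: v_total = v_object + v_platform
v_total = 7 + 17
v_total = 24 m/s

24 m/s


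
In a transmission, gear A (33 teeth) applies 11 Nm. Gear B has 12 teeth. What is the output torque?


Given: N1 = 33, N2 = 12, T1 = 11 Nm
Using T2/T1 = N2/N1
T2 = T1 * N2 / N1
T2 = 11 * 12 / 33
T2 = 132 / 33
T2 = 4 Nm

4 Nm


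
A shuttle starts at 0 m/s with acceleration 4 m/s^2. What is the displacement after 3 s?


Given: v0 = 0 m/s, a = 4 m/s^2, t = 3 s
Using s = v0*t + (1/2)*a*t^2
s = 0*3 + (1/2)*4*3^2
s = 0 + (1/2)*36
s = 0 + 18
s = 18

18 m


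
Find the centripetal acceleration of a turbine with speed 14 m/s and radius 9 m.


Given: v = 14 m/s, r = 9 m
Using a_c = v^2 / r
a_c = 14^2 / 9
a_c = 196 / 9
a_c = 196/9 m/s^2

196/9 m/s^2


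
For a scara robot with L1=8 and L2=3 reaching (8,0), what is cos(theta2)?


Given: L1 = 8, L2 = 3, target (x, y) = (8, 0)
Using cos(theta2) = (x^2 + y^2 - L1^2 - L2^2) / (2*L1*L2)
x^2 + y^2 = 8^2 + 0 = 64
L1^2 + L2^2 = 64 + 9 = 73
Numerator = 64 - 73 = -9
Denominator = 2*8*3 = 48
cos(theta2) = -9/48 = -3/16

-3/16


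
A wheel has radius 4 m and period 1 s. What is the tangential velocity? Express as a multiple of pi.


Given: radius r = 4 m, period T = 1 s
Using v = 2*pi*r / T
v = 2*pi*4 / 1
v = 8*pi / 1
v = 8*pi m/s

8*pi m/s


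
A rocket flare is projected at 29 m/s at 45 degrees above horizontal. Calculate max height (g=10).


Given: v0 = 29 m/s, theta = 45 deg, g = 10 m/s^2
sin^2(45) = 1/2
Using H = v0^2 * sin^2(theta) / (2*g)
H = 29^2 * 1/2 / (2*10)
H = 841 * 1/2 / 20
H = 841/2 / 20
H = 841/40 m

841/40 m


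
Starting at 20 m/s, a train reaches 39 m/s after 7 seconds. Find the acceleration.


Given: initial velocity v0 = 20 m/s, final velocity v = 39 m/s, time t = 7 s
Using a = (v - v0) / t
a = (39 - 20) / 7
a = 19 / 7
a = 19/7 m/s^2

19/7 m/s^2


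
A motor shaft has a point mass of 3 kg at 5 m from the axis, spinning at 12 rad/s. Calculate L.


Given: m = 3 kg, r = 5 m, omega = 12 rad/s
For a point mass: I = m*r^2
I = 3*5^2 = 3*25 = 75
L = I*omega = 75*12
L = 900 kg*m^2/s

900 kg*m^2/s


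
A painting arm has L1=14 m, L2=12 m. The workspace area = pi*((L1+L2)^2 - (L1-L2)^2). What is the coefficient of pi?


Given: L1 = 14, L2 = 12
(L1+L2)^2 = (26)^2 = 676
(L1-L2)^2 = (2)^2 = 4
Difference = 676 - 4 = 672
This equals 4*L1*L2 = 4*14*12 = 672
Workspace area = 672*pi

672


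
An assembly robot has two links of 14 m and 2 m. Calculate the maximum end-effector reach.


Given: L1 = 14 m, L2 = 2 m
For a 2-link planar arm, max reach = L1 + L2 (fully extended)
Max reach = 14 + 2
Max reach = 16 m

16 m


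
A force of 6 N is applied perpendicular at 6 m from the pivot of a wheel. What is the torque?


Given: F = 6 N, r = 6 m, angle = 90 deg (perpendicular)
Using tau = F * r * sin(90)
sin(90) = 1
tau = 6 * 6 * 1
tau = 36 Nm

36 Nm


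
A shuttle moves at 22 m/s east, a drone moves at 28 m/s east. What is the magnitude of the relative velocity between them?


Given: v_A = 22 m/s east, v_B = 28 m/s east
Both move in the same direction; relative speed = |v_A - v_B|
|22 - 28| = |-6|
= 6 m/s

6 m/s


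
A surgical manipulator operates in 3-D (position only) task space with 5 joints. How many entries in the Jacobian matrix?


Given: task space dimension = 3, joints = 5
Jacobian is a 3 x 5 matrix
Total entries = rows * columns
Total = 3 * 5
Total = 15

15


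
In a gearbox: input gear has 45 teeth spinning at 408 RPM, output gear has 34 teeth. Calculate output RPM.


Given: N1 = 45 teeth, w1 = 408 RPM, N2 = 34 teeth
Using N1*w1 = N2*w2
w2 = N1*w1 / N2
w2 = 45*408 / 34
w2 = 18360 / 34
w2 = 540 RPM

540 RPM


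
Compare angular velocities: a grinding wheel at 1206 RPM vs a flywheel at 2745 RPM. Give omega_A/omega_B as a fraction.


Given: RPM_A = 1206, RPM_B = 2745
omega = 2*pi*RPM/60, so omega_A/omega_B = RPM_A / RPM_B
omega_A/omega_B = 1206 / 2745
omega_A/omega_B = 134/305

134/305


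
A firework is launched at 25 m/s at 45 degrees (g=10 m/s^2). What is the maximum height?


Given: v0 = 25 m/s, theta = 45 deg, g = 10 m/s^2
sin^2(45) = 1/2
Using H = v0^2 * sin^2(theta) / (2*g)
H = 25^2 * 1/2 / (2*10)
H = 625 * 1/2 / 20
H = 625/2 / 20
H = 125/8 m

125/8 m


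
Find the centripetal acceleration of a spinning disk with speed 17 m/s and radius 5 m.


Given: v = 17 m/s, r = 5 m
Using a_c = v^2 / r
a_c = 17^2 / 5
a_c = 289 / 5
a_c = 289/5 m/s^2

289/5 m/s^2


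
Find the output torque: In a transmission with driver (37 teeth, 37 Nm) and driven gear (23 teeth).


Given: N1 = 37, N2 = 23, T1 = 37 Nm
Using T2/T1 = N2/N1
T2 = T1 * N2 / N1
T2 = 37 * 23 / 37
T2 = 851 / 37
T2 = 23 Nm

23 Nm


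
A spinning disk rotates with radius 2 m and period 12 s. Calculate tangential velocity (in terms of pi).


Given: radius r = 2 m, period T = 12 s
Using v = 2*pi*r / T
v = 2*pi*2 / 12
v = 4*pi / 12
v = 1/3*pi m/s

1/3*pi m/s


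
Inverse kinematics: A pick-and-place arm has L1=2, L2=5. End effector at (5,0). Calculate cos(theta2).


Given: L1 = 2, L2 = 5, target (x, y) = (5, 0)
Using cos(theta2) = (x^2 + y^2 - L1^2 - L2^2) / (2*L1*L2)
x^2 + y^2 = 5^2 + 0 = 25
L1^2 + L2^2 = 4 + 25 = 29
Numerator = 25 - 29 = -4
Denominator = 2*2*5 = 20
cos(theta2) = -4/20 = -1/5

-1/5


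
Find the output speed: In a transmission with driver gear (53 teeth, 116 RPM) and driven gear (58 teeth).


Given: N1 = 53 teeth, w1 = 116 RPM, N2 = 58 teeth
Using N1*w1 = N2*w2
w2 = N1*w1 / N2
w2 = 53*116 / 58
w2 = 6148 / 58
w2 = 106 RPM

106 RPM


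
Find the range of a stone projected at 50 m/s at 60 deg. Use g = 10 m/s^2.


Given: v0 = 50 m/s, theta = 60 deg, g = 10 m/s^2
sin(2*60) = sin(120) = sqrt(3)/2
Using R = v0^2 * sin(2*theta) / g
R = 50^2 * (sqrt(3)/2) / 10
R = 2500 * sqrt(3) / 20
R = 125*sqrt(3) m

125*sqrt(3) m


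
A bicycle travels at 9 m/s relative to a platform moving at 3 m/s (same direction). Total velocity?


Given: object velocity = 9 m/s, platform velocity = 3 m/s (same direction)
Using classical velocity addition: v_total = v_object + v_platform
v_total = 9 + 3
v_total = 12 m/s

12 m/s


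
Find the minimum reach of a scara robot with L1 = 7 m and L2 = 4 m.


Given: L1 = 7 m, L2 = 4 m
For a 2-link planar arm, min reach = |L1 - L2| (second link folded back)
Min reach = |7 - 4|
Min reach = 3 m

3 m


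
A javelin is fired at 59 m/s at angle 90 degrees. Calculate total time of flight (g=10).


Given: v0 = 59 m/s, theta = 90 deg, g = 10 m/s^2
sin(90) = 1
Using T = 2*v0*sin(theta) / g
T = 2*59*1 / 10
T = 118 / 10
T = 59/5 s

59/5 s


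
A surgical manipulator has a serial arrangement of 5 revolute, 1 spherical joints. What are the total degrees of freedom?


Given: serial robot with 5 revolute, 1 spherical joints
DOF contribution per joint type: revolute=1, prismatic=1, spherical=3, fixed=0
DOF = 5*1 + 1*3
DOF = 8

8


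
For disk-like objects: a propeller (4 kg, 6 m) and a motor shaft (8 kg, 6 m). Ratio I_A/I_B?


Given: M1=4 kg, R1=6 m, M2=8 kg, R2=6 m
For a disk: I = (1/2)*M*R^2, so I_A/I_B = (M1*R1^2)/(M2*R2^2)
M1*R1^2 = 4*36 = 144
M2*R2^2 = 8*36 = 288
I_A/I_B = 144/288 = 1/2

1/2


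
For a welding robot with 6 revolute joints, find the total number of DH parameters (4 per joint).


Given: 6 joints, 4 DH parameters per joint (d, theta, a, alpha)
Total DH parameters = number_of_joints * 4
Total = 6 * 4
Total = 24

24


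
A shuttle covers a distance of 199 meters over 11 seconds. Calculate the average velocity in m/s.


Given: distance d = 199 m, time t = 11 s
Using v = d / t
v = 199 / 11
v = 199/11 m/s

199/11 m/s


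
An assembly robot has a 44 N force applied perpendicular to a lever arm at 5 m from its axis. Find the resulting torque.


Given: F = 44 N, r = 5 m, angle = 90 deg (perpendicular)
Using tau = F * r * sin(90)
sin(90) = 1
tau = 44 * 5 * 1
tau = 220 Nm

220 Nm


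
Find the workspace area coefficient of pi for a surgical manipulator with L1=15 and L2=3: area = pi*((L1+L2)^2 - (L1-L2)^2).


Given: L1 = 15, L2 = 3
(L1+L2)^2 = (18)^2 = 324
(L1-L2)^2 = (12)^2 = 144
Difference = 324 - 144 = 180
This equals 4*L1*L2 = 4*15*3 = 180
Workspace area = 180*pi

180


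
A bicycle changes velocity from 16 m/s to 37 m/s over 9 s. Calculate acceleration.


Given: initial velocity v0 = 16 m/s, final velocity v = 37 m/s, time t = 9 s
Using a = (v - v0) / t
a = (37 - 16) / 9
a = 21 / 9
a = 7/3 m/s^2

7/3 m/s^2


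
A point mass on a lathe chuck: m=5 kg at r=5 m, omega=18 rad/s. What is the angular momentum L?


Given: m = 5 kg, r = 5 m, omega = 18 rad/s
For a point mass: I = m*r^2
I = 5*5^2 = 5*25 = 125
L = I*omega = 125*18
L = 2250 kg*m^2/s

2250 kg*m^2/s


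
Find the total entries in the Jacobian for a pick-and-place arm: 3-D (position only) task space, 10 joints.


Given: task space dimension = 3, joints = 10
Jacobian is a 3 x 10 matrix
Total entries = rows * columns
Total = 3 * 10
Total = 30

30


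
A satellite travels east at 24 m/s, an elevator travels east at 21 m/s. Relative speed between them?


Given: v_A = 24 m/s east, v_B = 21 m/s east
Both move in the same direction; relative speed = |v_A - v_B|
|24 - 21| = |3|
= 3 m/s

3 m/s


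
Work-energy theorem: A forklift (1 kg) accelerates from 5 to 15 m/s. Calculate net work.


Given: m = 1 kg, v0 = 5 m/s, v = 15 m/s
Using W = (1/2)*m*(v^2 - v0^2)
v^2 = 15^2 = 225
v0^2 = 5^2 = 25
v^2 - v0^2 = 225 - 25 = 200
W = (1/2)*1*200 = 100 J

100 J


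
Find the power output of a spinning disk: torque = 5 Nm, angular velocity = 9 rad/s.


Given: tau = 5 Nm, omega = 9 rad/s
Using P = tau * omega
P = 5 * 9
P = 45 W

45 W


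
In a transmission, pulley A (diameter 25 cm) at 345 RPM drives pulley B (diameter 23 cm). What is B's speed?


Given: D1 = 25 cm, w1 = 345 RPM, D2 = 23 cm
Using D1*w1 = D2*w2
w2 = D1*w1 / D2
w2 = 25*345 / 23
w2 = 8625 / 23
w2 = 375 RPM

375 RPM


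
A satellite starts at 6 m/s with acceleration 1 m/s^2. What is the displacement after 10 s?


Given: v0 = 6 m/s, a = 1 m/s^2, t = 10 s
Using s = v0*t + (1/2)*a*t^2
s = 6*10 + (1/2)*1*10^2
s = 60 + (1/2)*100
s = 60 + 50
s = 110

110 m


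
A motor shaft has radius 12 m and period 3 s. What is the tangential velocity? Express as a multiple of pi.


Given: radius r = 12 m, period T = 3 s
Using v = 2*pi*r / T
v = 2*pi*12 / 3
v = 24*pi / 3
v = 8*pi m/s

8*pi m/s


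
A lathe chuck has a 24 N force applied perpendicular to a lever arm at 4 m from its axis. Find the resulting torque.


Given: F = 24 N, r = 4 m, angle = 90 deg (perpendicular)
Using tau = F * r * sin(90)
sin(90) = 1
tau = 24 * 4 * 1
tau = 96 Nm

96 Nm


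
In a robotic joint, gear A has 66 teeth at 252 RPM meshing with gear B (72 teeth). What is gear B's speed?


Given: N1 = 66 teeth, w1 = 252 RPM, N2 = 72 teeth
Using N1*w1 = N2*w2
w2 = N1*w1 / N2
w2 = 66*252 / 72
w2 = 16632 / 72
w2 = 231 RPM

231 RPM


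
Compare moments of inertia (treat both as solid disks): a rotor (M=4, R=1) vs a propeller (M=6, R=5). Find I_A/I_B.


Given: M1=4 kg, R1=1 m, M2=6 kg, R2=5 m
For a disk: I = (1/2)*M*R^2, so I_A/I_B = (M1*R1^2)/(M2*R2^2)
M1*R1^2 = 4*1 = 4
M2*R2^2 = 6*25 = 150
I_A/I_B = 4/150 = 2/75

2/75
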